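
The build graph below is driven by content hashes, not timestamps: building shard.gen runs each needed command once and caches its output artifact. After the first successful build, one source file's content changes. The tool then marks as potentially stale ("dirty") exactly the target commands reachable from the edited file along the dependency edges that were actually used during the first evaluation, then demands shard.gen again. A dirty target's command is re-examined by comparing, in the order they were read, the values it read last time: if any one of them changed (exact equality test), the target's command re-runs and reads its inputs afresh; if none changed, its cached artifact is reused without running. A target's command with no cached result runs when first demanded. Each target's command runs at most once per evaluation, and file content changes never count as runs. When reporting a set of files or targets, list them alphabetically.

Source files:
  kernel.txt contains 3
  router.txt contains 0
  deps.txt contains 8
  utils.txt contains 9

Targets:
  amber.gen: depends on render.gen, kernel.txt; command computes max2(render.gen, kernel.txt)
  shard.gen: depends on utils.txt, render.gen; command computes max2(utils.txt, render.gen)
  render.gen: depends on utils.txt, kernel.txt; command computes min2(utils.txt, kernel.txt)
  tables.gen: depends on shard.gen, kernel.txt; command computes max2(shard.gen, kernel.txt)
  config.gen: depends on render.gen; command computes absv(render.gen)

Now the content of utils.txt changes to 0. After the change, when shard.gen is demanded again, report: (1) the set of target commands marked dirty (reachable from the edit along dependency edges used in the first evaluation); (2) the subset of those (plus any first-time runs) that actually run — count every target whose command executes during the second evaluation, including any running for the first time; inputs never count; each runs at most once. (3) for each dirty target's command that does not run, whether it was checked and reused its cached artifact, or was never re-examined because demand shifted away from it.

Initial pass — values computed on the first demand:
  render.gen = min2(9, 3) = 3
  shard.gen = max2(9, 3) = 9

Second demand — change propagation:
  render.gen: re-runs because utils.txt 9->0; new result 0.
  shard.gen: re-runs because utils.txt 9->0; render.gen 3->0; new result 0.

Dirty set: render.gen, shard.gen.
Run set: render.gen, shard.gen (2 run).
All dirty target commands ended up running.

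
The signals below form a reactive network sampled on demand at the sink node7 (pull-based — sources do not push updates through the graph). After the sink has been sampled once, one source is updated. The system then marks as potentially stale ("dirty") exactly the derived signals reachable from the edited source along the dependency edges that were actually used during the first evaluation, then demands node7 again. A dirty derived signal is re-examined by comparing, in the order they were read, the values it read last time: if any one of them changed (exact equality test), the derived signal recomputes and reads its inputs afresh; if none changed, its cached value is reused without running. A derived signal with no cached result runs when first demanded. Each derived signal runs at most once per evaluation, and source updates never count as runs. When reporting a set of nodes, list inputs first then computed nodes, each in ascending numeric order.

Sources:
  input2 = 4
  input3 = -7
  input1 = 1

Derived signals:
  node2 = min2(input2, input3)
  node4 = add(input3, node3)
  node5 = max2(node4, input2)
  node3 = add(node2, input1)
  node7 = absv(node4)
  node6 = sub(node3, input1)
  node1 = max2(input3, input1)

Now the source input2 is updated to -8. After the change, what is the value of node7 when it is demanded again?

node7 now evaluates to 14.

Initial pass — values computed on the first demand:
  node2 = min2(4, -7) = -7
  node3 = add(-7, 1) = -6
  node4 = add(-7, -6) = -13
  node7 = absv(-13) = 13

Second demand — change propagation:
  node2: re-runs because input2 4->-8; new result -8.
  node3: re-runs because node2 -7->-8; new result -7.
  node4: re-runs because node3 -6->-7; new result -14.
  node7: re-runs because node4 -13->-14; new result 14.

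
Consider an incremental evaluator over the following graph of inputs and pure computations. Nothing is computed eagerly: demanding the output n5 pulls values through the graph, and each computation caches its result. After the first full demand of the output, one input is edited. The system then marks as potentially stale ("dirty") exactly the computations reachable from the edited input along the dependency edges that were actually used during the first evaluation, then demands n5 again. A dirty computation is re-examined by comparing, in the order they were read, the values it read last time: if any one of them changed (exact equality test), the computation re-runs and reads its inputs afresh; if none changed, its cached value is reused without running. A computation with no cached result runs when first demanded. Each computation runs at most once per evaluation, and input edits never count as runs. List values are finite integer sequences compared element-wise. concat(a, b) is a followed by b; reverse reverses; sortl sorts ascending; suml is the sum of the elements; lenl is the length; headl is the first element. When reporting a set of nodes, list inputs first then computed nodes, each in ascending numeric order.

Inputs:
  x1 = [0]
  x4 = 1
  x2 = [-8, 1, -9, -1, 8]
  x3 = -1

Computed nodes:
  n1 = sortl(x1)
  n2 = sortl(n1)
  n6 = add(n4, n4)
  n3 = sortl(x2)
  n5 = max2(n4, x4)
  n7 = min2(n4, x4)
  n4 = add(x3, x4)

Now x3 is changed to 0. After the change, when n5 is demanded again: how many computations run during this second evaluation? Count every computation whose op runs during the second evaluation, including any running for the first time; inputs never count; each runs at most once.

Initial pass — values computed on the first demand:
  n4 = add(-1, 1) = 0
  n5 = max2(0, 1) = 1

Second demand — change propagation:
  n4: re-runs because x3 -1->0; new result 1.
  n5: re-runs because n4 0->1; new result 1 (unchanged).

Run set: n4, n5 (2 run).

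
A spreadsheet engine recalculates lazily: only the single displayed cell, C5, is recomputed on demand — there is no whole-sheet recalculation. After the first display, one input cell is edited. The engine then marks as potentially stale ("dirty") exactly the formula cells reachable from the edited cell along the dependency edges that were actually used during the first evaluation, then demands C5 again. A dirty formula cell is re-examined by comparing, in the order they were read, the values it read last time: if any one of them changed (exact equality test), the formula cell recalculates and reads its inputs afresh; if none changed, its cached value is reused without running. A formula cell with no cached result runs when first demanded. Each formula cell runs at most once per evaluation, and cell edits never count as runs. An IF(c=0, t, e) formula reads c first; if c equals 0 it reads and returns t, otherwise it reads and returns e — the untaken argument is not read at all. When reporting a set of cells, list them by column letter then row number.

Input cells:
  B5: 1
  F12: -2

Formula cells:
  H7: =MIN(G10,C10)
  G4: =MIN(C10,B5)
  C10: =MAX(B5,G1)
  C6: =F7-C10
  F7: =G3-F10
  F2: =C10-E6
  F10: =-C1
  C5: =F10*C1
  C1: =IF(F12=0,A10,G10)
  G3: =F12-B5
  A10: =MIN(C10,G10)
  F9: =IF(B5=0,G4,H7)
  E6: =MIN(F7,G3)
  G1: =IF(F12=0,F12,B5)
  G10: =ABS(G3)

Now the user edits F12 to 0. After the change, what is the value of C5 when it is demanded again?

New value of C5: -1.
Key observation: a condition flipped, so demand reaches new nodes — A10, C10, G1 run for the first time.

First evaluation (everything demanded from the output):
  G3 = -2 - 1 = -3
  G10 = ABS(-3) = 3
  C1 = IF(F12=0: F12=-2 -> else branch G10) = 3
  F10 = -(3) = -3
  C5 = -3 * 3 = -9

Propagation after the edit:
  G1: demanded for the first time — runs, produces 0.
  C10: demanded for the first time — runs, produces 1.
  G3: runs — F12 -2->0; result -1.
  G10: runs — G3 -3->-1; result 1.
  A10: demanded for the first time — runs, produces 1.
  C1: runs — F12 -2->0; G10 3->1; result 1.
  F10: runs — C1 3->1; result -1.
  C5: runs — F10 -3->-1; C1 3->1; result -1.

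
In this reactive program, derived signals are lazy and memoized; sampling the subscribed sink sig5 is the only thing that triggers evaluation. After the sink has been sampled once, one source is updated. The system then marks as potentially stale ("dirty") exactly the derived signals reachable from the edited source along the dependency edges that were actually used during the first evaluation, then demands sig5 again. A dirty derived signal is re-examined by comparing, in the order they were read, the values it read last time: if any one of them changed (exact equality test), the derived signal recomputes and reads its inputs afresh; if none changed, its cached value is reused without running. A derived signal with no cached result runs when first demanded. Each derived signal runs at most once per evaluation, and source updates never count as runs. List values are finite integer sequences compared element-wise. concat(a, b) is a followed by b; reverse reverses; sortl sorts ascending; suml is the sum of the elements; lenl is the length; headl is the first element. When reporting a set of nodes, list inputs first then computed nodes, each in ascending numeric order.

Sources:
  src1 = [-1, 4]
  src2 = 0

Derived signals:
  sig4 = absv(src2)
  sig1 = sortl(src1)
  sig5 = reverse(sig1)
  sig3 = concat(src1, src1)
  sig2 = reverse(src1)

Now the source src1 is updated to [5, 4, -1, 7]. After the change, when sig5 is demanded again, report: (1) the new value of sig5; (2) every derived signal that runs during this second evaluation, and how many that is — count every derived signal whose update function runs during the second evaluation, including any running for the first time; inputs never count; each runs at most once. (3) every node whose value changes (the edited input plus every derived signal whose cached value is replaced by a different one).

First demand of the output computes:
  sig1 = sortl([-1, 4]) = [-1, 4]
  sig5 = reverse([-1, 4]) = [4, -1]

After the edit, cleaning proceeds:
  sig1: a read changed (src1 [-1, 4]->[5, 4, -1, 7]) — executes, giving [-1, 4, 5, 7].
  sig5: a read changed (sig1 [-1, 4]->[-1, 4, 5, 7]) — executes, giving [7, 5, 4, -1].

Demanding sig5 again yields [7, 5, 4, -1].
2 derived signals run: sig1, sig5.
The nodes whose values change: src1, sig1, sig5.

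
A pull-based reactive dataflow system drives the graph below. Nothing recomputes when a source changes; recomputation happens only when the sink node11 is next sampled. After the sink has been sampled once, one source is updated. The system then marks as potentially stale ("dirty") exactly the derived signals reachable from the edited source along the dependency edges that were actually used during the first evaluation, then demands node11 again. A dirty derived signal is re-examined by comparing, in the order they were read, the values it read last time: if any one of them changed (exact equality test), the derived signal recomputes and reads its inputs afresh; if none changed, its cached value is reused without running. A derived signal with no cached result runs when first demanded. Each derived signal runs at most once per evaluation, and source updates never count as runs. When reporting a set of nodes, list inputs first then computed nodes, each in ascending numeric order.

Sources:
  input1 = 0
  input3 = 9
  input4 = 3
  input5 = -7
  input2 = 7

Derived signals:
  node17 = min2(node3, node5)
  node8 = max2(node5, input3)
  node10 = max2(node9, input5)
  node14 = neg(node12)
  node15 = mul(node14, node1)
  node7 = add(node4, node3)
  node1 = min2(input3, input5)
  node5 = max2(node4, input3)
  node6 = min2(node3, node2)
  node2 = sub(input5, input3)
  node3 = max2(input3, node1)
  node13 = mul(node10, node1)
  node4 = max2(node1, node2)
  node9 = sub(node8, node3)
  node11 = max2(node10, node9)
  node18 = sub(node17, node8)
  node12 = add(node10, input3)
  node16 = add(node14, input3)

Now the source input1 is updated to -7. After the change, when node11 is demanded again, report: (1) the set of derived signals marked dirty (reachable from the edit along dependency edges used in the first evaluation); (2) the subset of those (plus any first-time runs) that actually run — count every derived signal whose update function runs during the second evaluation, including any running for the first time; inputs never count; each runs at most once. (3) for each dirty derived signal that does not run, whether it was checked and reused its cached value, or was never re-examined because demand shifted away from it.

First evaluation (everything demanded from the output):
  node1 = min2(9, -7) = -7
  node2 = sub(-7, 9) = -16
  node3 = max2(9, -7) = 9
  node4 = max2(-7, -16) = -7
  node5 = max2(-7, 9) = 9
  node8 = max2(9, 9) = 9
  node9 = sub(9, 9) = 0
  node10 = max2(0, -7) = 0
  node11 = max2(0, 0) = 0

Propagation after the edit:
  input1 feeds no computation that the output demands — nothing is marked dirty and nothing runs.

Key observation: input1 is never demanded by the output, so the edit triggers no recomputation at all.

Marked dirty: none.
Derived signals that run: none — 0 in total.
Every dirty derived signal ran.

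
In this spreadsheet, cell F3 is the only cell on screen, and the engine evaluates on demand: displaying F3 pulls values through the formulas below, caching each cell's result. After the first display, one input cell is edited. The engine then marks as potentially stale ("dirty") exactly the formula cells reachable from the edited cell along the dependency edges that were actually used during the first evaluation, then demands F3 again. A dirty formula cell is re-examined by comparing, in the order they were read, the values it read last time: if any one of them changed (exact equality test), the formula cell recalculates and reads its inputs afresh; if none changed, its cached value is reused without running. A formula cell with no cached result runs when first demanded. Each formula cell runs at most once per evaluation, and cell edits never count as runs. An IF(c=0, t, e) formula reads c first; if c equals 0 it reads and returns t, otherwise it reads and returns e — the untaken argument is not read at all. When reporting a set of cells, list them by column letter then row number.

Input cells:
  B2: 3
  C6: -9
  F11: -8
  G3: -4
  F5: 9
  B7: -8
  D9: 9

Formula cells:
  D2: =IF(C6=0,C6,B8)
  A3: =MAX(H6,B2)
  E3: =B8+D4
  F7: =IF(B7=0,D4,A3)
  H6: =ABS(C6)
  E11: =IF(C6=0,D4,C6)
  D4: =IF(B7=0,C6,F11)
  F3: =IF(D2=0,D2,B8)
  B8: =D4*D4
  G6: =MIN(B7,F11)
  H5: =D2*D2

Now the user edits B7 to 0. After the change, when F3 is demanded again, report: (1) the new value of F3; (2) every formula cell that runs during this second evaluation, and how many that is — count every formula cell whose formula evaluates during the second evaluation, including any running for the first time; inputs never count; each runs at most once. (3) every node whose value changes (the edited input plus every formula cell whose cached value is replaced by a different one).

F3 now evaluates to 81.
Run set: B8, D2, D4, F3 (4 run).
Changed values: B7, B8, D2, D4, F3.

Initial pass — values computed on the first demand:
  D4 = IF(B7=0: B7=-8 -> else branch F11) = -8
  B8 = -8 * -8 = 64
  D2 = IF(C6=0: C6=-9 -> else branch B8) = 64
  F3 = IF(D2=0: D2=64 -> else branch B8) = 64

Second demand — change propagation:
  D4: re-runs because B7 -8->0; new result -9.
  B8: re-runs because D4 -8->-9; D4 -8->-9; new result 81.
  D2: re-runs because B8 64->81; new result 81.
  F3: re-runs because D2 64->81; B8 64->81; new result 81.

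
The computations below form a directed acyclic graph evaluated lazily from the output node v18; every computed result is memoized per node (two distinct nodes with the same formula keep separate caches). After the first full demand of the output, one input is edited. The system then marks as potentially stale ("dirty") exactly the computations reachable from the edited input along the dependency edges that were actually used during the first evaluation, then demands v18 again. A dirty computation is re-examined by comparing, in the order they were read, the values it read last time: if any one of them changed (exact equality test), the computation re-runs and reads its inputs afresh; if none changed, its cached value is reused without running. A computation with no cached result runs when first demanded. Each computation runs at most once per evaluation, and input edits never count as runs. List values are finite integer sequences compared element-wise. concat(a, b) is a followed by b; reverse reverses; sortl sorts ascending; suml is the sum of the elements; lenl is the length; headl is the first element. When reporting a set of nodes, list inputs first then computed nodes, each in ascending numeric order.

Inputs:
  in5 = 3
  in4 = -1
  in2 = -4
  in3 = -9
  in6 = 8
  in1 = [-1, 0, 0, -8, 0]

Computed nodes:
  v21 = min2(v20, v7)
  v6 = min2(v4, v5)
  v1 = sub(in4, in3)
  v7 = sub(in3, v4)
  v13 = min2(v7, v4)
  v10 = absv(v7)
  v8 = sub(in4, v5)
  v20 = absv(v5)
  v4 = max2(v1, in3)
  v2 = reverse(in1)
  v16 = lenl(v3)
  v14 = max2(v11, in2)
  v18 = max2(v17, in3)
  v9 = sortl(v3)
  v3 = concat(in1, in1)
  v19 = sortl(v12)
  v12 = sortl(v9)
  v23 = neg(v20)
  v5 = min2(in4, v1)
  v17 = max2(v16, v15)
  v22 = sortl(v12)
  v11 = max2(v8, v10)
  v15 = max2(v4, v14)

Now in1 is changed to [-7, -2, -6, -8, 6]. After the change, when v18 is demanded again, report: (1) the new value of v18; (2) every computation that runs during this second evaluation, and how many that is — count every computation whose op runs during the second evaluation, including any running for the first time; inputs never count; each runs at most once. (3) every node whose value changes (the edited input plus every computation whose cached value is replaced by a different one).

Demanding v18 again yields 17.
2 computations run: v3, v16.
The nodes whose values change: in1, v3.
Note the absorption at v16: it re-runs yet its value is the same, leaving the output's value untouched.

First demand of the output computes:
  v1 = sub(-1, -9) = 8
  v3 = concat([-1, 0, 0, -8, 0], [-1, 0, 0, -8, 0]) = [-1, 0, 0, -8, 0, -1, 0, 0, -8, 0]
  v4 = max2(8, -9) = 8
  v5 = min2(-1, 8) = -1
  v7 = sub(-9, 8) = -17
  v8 = sub(-1, -1) = 0
  v10 = absv(-17) = 17
  v11 = max2(0, 17) = 17
  v14 = max2(17, -4) = 17
  v15 = max2(8, 17) = 17
  v16 = lenl([-1, 0, 0, -8, 0, -1, 0, 0, -8, 0]) = 10
  v17 = max2(10, 17) = 17
  v18 = max2(17, -9) = 17

After the edit, cleaning proceeds:
  v3: a read changed (in1 [-1, 0, 0, -8, 0]->[-7, -2, -6, -8, 6]; in1 [-1, 0, 0, -8, 0]->[-7, -2, -6, -8, 6]) — executes, giving [-7, -2, -6, -8, 6, -7, -2, -6, -8, 6].
  v16: a read changed (v3 [-1, 0, 0, -8, 0, -1, 0, 0, -8, 0]->[-7, -2, -6, -8, 6, -7, -2, -6, -8, 6]) — executes, giving 10 — identical to its old value.
  v17: dirty, but its reads are unchanged (v16 unchanged, v15 unchanged); cached 17 stands.
  v18: dirty, but its reads are unchanged (v17 unchanged, in3 unchanged); cached 17 stands.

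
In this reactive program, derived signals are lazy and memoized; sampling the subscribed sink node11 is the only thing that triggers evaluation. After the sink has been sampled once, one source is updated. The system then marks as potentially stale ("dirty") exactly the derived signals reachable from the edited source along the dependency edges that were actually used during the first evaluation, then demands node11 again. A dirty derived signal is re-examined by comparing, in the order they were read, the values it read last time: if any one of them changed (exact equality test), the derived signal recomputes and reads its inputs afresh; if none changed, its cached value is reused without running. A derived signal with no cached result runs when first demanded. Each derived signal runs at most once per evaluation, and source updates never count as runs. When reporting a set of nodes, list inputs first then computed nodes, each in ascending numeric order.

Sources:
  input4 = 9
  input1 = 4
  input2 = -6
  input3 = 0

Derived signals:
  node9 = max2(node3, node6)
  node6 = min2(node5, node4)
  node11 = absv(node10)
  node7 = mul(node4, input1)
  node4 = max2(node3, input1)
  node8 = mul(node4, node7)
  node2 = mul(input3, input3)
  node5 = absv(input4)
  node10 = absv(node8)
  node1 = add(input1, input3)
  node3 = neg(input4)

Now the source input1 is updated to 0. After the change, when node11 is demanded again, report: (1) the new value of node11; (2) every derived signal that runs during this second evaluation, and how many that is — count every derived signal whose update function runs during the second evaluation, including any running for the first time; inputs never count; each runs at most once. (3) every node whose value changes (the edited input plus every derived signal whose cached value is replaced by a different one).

Demanding node11 again yields 0.
5 derived signals run: node4, node7, node8, node10, node11.
The nodes whose values change: input1, node4, node7, node8, node10, node11.

First demand of the output computes:
  node3 = neg(9) = -9
  node4 = max2(-9, 4) = 4
  node7 = mul(4, 4) = 16
  node8 = mul(4, 16) = 64
  node10 = absv(64) = 64
  node11 = absv(64) = 64

After the edit, cleaning proceeds:
  node4: a read changed (input1 4->0) — executes, giving 0.
  node7: a read changed (node4 4->0; input1 4->0) — executes, giving 0.
  node8: a read changed (node4 4->0; node7 16->0) — executes, giving 0.
  node10: a read changed (node8 64->0) — executes, giving 0.
  node11: a read changed (node10 64->0) — executes, giving 0.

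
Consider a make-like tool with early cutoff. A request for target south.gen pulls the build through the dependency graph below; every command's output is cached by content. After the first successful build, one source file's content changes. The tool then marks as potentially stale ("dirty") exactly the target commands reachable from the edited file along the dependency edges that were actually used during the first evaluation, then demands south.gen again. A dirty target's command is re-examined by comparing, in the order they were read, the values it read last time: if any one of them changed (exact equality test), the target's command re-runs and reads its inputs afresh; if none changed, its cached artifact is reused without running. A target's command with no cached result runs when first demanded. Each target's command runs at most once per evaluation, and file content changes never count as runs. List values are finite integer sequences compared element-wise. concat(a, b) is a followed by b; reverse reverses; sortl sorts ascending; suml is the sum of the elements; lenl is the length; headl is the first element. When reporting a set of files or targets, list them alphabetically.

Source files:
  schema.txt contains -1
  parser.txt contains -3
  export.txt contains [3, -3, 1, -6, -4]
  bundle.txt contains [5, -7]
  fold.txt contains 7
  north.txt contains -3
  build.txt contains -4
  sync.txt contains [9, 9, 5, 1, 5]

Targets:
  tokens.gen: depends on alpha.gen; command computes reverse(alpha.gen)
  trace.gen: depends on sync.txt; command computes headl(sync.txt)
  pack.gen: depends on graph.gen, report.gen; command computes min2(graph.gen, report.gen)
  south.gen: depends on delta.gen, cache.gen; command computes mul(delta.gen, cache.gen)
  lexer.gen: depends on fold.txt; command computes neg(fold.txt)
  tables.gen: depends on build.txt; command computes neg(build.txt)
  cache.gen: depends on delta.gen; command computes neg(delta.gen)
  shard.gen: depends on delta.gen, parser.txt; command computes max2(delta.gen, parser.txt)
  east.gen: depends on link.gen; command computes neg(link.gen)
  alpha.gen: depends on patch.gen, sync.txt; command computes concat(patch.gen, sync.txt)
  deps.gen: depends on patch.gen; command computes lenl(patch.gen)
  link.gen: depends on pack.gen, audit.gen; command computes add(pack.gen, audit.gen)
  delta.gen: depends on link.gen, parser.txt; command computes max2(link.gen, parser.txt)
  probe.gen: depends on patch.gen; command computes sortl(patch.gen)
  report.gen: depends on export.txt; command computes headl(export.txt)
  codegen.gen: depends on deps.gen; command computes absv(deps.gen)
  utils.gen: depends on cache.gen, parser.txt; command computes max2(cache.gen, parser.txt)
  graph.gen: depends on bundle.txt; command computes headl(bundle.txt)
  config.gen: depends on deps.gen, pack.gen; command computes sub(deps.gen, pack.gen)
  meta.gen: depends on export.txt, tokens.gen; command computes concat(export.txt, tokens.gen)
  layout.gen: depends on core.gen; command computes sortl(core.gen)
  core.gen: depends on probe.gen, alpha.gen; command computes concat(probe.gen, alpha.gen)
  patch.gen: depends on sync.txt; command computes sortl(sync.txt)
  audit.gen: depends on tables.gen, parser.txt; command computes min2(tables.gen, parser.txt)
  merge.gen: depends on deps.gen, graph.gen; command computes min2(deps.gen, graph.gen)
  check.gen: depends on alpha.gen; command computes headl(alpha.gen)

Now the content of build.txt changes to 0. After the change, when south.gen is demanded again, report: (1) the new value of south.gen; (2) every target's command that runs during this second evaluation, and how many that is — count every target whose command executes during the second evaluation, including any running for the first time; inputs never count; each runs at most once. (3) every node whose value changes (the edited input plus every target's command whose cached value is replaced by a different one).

First demand of the output computes:
  graph.gen = headl([5, -7]) = 5
  report.gen = headl([3, -3, 1, -6, -4]) = 3
  pack.gen = min2(5, 3) = 3
  tables.gen = neg(-4) = 4
  audit.gen = min2(4, -3) = -3
  link.gen = add(3, -3) = 0
  delta.gen = max2(0, -3) = 0
  cache.gen = neg(0) = 0
  south.gen = mul(0, 0) = 0

After the edit, cleaning proceeds:
  tables.gen: a read changed (build.txt -4->0) — executes, giving 0.
  audit.gen: a read changed (tables.gen 4->0) — executes, giving -3 — identical to its old value.
  link.gen: dirty, but its reads are unchanged (pack.gen unchanged, audit.gen unchanged); cached 0 stands.
  delta.gen: dirty, but its reads are unchanged (link.gen unchanged, parser.txt unchanged); cached 0 stands.
  cache.gen: dirty, but its reads are unchanged (delta.gen unchanged); cached 0 stands.
  south.gen: dirty, but its reads are unchanged (delta.gen unchanged, cache.gen unchanged); cached 0 stands.

Note the absorption at audit.gen: it re-runs yet its value is the same, leaving the output's value untouched.

Demanding south.gen again yields 0.
2 target commands run: audit.gen, tables.gen.
The nodes whose values change: build.txt, tables.gen.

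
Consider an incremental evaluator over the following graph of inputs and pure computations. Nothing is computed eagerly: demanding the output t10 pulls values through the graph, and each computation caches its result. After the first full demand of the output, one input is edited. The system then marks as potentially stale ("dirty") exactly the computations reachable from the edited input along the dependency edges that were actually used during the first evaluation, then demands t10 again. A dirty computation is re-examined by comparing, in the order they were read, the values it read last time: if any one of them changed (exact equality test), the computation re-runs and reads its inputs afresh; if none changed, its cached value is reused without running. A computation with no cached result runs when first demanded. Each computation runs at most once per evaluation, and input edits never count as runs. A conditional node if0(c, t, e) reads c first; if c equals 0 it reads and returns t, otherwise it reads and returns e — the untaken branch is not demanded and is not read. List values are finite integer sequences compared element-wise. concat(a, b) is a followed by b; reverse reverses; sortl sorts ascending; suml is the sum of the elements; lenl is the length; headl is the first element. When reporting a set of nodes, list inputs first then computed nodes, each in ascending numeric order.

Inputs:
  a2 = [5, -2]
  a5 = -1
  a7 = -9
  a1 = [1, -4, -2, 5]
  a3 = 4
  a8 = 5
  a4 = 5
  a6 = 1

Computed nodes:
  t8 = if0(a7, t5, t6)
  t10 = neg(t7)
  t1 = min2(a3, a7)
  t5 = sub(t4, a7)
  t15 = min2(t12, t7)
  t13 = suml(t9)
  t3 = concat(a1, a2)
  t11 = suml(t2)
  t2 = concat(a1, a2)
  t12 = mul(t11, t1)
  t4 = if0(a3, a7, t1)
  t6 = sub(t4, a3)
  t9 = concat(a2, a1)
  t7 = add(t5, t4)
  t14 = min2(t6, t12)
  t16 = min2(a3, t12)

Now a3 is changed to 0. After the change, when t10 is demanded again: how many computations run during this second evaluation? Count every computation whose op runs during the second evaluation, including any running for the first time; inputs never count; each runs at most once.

Run set: t4 (1 run).
The important point: the flipped condition redirects demand; t1 is left stale, never re-checked.

Initial pass — values computed on the first demand:
  t1 = min2(4, -9) = -9
  t4 = if0(a3=4 -> else branch t1) = -9
  t5 = sub(-9, -9) = 0
  t7 = add(0, -9) = -9
  t10 = neg(-9) = 9

Second demand — change propagation:
  t1: dirty yet unreached — the second evaluation never asks for it.
  t4: re-runs because a3 4->0; new result -9 (unchanged).
  t5: re-examined; everything it read last time is the same (t4 unchanged, a7 unchanged) — cache 0 kept, no run.
  t7: re-examined; everything it read last time is the same (t5 unchanged, t4 unchanged) — cache -9 kept, no run.
  t10: re-examined; everything it read last time is the same (t7 unchanged) — cache 9 kept, no run.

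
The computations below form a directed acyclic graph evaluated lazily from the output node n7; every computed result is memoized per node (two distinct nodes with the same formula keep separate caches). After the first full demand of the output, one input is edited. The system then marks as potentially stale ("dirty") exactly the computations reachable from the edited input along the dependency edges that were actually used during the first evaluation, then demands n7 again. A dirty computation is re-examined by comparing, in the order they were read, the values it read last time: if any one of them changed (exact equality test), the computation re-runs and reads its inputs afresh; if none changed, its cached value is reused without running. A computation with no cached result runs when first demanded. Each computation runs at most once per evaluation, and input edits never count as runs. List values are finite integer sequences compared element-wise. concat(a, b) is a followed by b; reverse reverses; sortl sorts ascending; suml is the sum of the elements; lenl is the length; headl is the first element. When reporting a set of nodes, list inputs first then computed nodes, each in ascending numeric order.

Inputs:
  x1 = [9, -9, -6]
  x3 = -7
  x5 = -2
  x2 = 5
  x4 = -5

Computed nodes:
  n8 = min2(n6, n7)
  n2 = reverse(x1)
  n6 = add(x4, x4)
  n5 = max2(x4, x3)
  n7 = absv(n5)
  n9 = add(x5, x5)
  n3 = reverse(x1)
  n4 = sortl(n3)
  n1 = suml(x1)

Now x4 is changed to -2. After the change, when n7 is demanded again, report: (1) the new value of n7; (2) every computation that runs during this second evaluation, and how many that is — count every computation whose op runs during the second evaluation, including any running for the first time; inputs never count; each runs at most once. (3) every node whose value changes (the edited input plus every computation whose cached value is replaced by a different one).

Demanding n7 again yields 2.
2 computations run: n5, n7.
The nodes whose values change: x4, n5, n7.

First demand of the output computes:
  n5 = max2(-5, -7) = -5
  n7 = absv(-5) = 5

After the edit, cleaning proceeds:
  n5: a read changed (x4 -5->-2) — executes, giving -2.
  n7: a read changed (n5 -5->-2) — executes, giving 2.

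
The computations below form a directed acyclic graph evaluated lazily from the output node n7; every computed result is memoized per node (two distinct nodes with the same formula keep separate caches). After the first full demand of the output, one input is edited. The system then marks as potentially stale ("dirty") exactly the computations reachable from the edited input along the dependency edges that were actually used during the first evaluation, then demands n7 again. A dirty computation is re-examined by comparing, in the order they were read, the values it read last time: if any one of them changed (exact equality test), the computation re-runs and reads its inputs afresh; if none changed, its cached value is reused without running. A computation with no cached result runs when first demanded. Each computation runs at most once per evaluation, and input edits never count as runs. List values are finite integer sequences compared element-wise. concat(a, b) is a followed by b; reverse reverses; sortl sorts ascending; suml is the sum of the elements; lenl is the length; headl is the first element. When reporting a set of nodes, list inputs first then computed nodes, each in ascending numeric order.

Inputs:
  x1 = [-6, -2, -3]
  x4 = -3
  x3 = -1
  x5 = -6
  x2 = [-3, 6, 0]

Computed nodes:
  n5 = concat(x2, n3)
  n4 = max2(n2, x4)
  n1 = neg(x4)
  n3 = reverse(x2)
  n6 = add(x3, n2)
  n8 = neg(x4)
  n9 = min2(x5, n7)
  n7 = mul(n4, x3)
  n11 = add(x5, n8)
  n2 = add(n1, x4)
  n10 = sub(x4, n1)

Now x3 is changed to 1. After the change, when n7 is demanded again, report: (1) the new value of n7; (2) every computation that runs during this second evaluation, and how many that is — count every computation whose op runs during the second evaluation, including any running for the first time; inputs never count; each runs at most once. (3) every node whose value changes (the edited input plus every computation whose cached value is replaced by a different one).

Demanding n7 again yields 0.
1 computations run: n7.
The nodes whose values change: x3.

First demand of the output computes:
  n1 = neg(-3) = 3
  n2 = add(3, -3) = 0
  n4 = max2(0, -3) = 0
  n7 = mul(0, -1) = 0

After the edit, cleaning proceeds:
  n7: a read changed (x3 -1->1) — executes, giving 0 — identical to its old value.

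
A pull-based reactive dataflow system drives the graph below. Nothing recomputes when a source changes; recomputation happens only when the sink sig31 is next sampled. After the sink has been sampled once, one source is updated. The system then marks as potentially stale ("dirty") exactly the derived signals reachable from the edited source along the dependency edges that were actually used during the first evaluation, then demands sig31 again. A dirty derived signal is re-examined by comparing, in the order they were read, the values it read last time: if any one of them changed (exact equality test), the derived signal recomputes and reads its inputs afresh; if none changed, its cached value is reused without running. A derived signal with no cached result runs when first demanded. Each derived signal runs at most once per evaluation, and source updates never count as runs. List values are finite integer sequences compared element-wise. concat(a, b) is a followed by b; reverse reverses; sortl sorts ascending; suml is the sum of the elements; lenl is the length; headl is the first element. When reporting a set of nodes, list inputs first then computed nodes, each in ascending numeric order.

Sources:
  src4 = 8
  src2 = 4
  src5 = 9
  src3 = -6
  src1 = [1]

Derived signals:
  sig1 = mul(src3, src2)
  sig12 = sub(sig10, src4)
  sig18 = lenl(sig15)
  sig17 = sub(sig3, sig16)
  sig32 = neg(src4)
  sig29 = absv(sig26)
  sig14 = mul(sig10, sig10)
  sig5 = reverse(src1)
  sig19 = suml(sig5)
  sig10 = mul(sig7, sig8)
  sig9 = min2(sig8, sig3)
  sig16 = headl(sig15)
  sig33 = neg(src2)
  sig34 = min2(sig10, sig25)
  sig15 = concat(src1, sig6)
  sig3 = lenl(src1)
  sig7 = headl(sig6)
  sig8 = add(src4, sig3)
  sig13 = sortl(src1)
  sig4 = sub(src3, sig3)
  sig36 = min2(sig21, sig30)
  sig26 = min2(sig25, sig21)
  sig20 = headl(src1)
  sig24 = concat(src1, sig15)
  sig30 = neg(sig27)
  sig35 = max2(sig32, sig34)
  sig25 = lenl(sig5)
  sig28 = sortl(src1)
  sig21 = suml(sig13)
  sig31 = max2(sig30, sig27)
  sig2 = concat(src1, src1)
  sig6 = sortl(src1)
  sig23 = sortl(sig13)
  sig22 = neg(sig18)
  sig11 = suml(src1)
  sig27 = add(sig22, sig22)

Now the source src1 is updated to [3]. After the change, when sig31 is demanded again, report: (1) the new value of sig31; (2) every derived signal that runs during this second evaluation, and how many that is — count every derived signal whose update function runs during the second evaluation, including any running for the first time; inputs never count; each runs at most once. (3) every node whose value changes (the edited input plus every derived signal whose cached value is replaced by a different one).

New value of sig31: 4.
Derived signals that run: sig6, sig15, sig18 — 3 in total.
Values that change: src1, sig6, sig15.
Key observation: the change is absorbed at sig18 — it re-runs but produces the same value, and the output's value is unchanged.

First evaluation (everything demanded from the output):
  sig6 = sortl([1]) = [1]
  sig15 = concat([1], [1]) = [1, 1]
  sig18 = lenl([1, 1]) = 2
  sig22 = neg(2) = -2
  sig27 = add(-2, -2) = -4
  sig30 = neg(-4) = 4
  sig31 = max2(4, -4) = 4

Propagation after the edit:
  sig6: runs — src1 [1]->[3]; result [3].
  sig15: runs — src1 [1]->[3]; sig6 [1]->[3]; result [3, 3].
  sig18: runs — sig15 [1, 1]->[3, 3]; result 2 (same value as before).
  sig22: checked — values it read are unchanged (sig18 unchanged); reused cached -2 without running.
  sig27: checked — values it read are unchanged (sig22 unchanged, sig22 unchanged); reused cached -4 without running.
  sig30: checked — values it read are unchanged (sig27 unchanged); reused cached 4 without running.
  sig31: checked — values it read are unchanged (sig30 unchanged, sig27 unchanged); reused cached 4 without running.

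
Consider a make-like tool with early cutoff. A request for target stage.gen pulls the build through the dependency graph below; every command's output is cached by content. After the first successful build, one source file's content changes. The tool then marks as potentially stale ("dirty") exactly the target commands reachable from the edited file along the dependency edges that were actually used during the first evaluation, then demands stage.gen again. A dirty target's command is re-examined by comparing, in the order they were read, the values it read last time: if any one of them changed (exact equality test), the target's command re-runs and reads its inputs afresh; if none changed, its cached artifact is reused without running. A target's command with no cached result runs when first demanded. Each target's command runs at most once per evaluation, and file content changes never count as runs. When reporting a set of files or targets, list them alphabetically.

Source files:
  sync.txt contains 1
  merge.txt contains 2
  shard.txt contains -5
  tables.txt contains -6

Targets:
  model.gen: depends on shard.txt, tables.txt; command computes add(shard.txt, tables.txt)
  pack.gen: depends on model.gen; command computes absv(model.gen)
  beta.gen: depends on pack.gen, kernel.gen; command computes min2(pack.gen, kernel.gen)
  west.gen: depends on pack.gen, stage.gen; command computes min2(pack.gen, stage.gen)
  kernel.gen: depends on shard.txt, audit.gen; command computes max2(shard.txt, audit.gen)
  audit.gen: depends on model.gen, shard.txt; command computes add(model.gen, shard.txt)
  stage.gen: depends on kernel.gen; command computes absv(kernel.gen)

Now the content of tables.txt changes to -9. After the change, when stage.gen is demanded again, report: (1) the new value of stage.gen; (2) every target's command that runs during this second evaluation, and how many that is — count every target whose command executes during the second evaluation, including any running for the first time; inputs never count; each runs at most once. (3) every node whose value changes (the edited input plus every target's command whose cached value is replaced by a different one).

Demanding stage.gen again yields 5.
3 target commands run: audit.gen, kernel.gen, model.gen.
The nodes whose values change: audit.gen, model.gen, tables.txt.
Note the absorption at kernel.gen: it re-runs yet its value is the same, leaving the output's value untouched.

First demand of the output computes:
  model.gen = add(-5, -6) = -11
  audit.gen = add(-11, -5) = -16
  kernel.gen = max2(-5, -16) = -5
  stage.gen = absv(-5) = 5

After the edit, cleaning proceeds:
  model.gen: a read changed (tables.txt -6->-9) — executes, giving -14.
  audit.gen: a read changed (model.gen -11->-14) — executes, giving -19.
  kernel.gen: a read changed (audit.gen -16->-19) — executes, giving -5 — identical to its old value.
  stage.gen: dirty, but its reads are unchanged (kernel.gen unchanged); cached 5 stands.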